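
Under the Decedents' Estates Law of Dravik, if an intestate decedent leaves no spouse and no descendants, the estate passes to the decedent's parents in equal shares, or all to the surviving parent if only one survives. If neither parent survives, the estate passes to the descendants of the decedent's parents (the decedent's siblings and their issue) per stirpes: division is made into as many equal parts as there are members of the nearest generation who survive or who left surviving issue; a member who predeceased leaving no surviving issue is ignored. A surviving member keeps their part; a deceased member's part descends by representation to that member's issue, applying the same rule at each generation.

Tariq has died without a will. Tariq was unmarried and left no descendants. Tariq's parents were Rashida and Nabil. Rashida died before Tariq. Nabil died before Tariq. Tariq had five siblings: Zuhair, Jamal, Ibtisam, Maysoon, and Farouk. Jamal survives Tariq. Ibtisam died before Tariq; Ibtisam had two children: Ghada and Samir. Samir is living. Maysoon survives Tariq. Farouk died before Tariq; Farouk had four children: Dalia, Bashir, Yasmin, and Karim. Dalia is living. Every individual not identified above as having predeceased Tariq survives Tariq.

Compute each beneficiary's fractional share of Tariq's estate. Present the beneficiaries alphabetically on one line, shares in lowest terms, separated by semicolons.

Neither parent survives and there are no descendants, so the estate passes to Tariq's siblings and their issue per stirpes.
The estate is divided into 5 equal shares of 1/5 among Zuhair, Jamal, Ibtisam, Maysoon, Farouk.
Zuhair is living and takes 1/5.
Jamal is living and takes 1/5.
Ibtisam predeceased; the 1/5 allotted to Ibtisam's branch passes to Ibtisam's issue by representation.
The 1/5 is divided into 2 equal shares of 1/10 among Ghada, Samir.
Ghada is living and takes 1/10.
Samir is living and takes 1/10.
Maysoon is living and takes 1/5.
Farouk predeceased; the 1/5 allotted to Farouk's branch passes to Farouk's issue by representation.
The 1/5 is divided into 4 equal shares of 1/20 among Dalia, Bashir, Yasmin, Karim.
Dalia is living and takes 1/20.
Bashir is living and takes 1/20.
Yasmin is living and takes 1/20.
Karim is living and takes 1/20.

Bashir 1/20; Dalia 1/20; Ghada 1/10; Jamal 1/5; Karim 1/20; Maysoon 1/5; Samir 1/10; Yasmin 1/20; Zuhair 1/5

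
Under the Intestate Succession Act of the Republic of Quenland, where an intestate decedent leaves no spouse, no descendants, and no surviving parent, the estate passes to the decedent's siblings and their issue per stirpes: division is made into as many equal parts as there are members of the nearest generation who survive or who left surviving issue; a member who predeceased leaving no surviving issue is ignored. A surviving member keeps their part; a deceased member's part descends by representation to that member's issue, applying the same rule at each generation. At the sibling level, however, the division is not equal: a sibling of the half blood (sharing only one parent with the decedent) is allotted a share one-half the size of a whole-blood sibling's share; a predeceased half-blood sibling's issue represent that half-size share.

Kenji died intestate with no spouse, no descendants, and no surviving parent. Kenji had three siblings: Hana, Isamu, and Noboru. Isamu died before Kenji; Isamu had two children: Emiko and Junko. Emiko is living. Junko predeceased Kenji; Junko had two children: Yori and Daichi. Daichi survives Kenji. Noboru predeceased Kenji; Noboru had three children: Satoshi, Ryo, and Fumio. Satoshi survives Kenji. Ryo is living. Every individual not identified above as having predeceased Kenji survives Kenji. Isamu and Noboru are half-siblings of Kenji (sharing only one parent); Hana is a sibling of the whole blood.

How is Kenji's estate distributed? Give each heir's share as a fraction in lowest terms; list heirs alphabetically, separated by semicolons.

Daichi 1/16; Emiko 1/8; Fumio 1/12; Hana 1/2; Ryo 1/12; Satoshi 1/12; Yori 1/16

No spouse, descendants, or parent survives, so the estate passes to Kenji's siblings per stirpes.
Half-blood siblings count for one-half the weight of whole-blood siblings at the initial division.
Dividing 1 in proportion to weights (total weight 2): Hana (weight 1) → 1/2; Isamu (weight 1/2) → 1/4; Noboru (weight 1/2) → 1/4.
Hana is living and takes 1/2.
Isamu predeceased; the 1/4 allotted to Isamu's branch passes to Isamu's issue by representation.
The 1/4 is divided into 2 equal shares of 1/8 among Emiko, Junko.
Emiko is living and takes 1/8.
Junko predeceased; the 1/8 allotted to Junko's branch passes to Junko's issue by representation.
The 1/8 is divided into 2 equal shares of 1/16 among Yori, Daichi.
Yori is living and takes 1/16.
Daichi is living and takes 1/16.
Noboru predeceased; the 1/4 allotted to Noboru's branch passes to Noboru's issue by representation.
The 1/4 is divided into 3 equal shares of 1/12 among Satoshi, Ryo, Fumio.
Satoshi is living and takes 1/12.
Ryo is living and takes 1/12.
Fumio is living and takes 1/12.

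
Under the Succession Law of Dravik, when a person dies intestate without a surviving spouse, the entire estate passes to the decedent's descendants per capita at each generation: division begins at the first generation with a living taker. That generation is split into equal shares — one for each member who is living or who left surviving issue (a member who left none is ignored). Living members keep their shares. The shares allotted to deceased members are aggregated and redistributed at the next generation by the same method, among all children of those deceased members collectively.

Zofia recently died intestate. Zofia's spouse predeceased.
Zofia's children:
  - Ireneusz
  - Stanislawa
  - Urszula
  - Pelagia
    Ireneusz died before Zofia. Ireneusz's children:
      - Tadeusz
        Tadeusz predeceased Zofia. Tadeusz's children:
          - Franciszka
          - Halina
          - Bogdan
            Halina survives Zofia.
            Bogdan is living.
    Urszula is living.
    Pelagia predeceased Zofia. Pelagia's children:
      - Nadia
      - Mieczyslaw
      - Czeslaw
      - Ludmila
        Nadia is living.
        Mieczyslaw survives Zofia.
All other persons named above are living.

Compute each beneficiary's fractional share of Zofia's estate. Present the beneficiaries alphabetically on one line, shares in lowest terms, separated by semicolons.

There is no surviving spouse, so the entire estate passes to Zofia's descendants per capita at each generation.
At generation 1 (Ireneusz, Stanislawa, Urszula, Pelagia) there are 4 shares of (1)/4 = 1/4 each.
Living: Stanislawa and Urszula — each takes 1/4.
Deceased: Ireneusz and Pelagia. Their combined 1/2 is pooled and carried to generation 2.
At generation 2 (Tadeusz, Nadia, Mieczyslaw, Czeslaw, Ludmila) there are 5 shares of (1/2)/5 = 1/10 each.
Living: Nadia, Mieczyslaw, Czeslaw, and Ludmila — each takes 1/10.
Deceased: Tadeusz. That 1/10 share is carried to generation 3.
At generation 3 (Franciszka, Halina, Bogdan) there are 3 shares of (1/10)/3 = 1/30 each.
Living: Franciszka, Halina, and Bogdan — each takes 1/30.

Bogdan 1/30; Czeslaw 1/10; Franciszka 1/30; Halina 1/30; Ludmila 1/10; Mieczyslaw 1/10; Nadia 1/10; Stanislawa 1/4; Urszula 1/4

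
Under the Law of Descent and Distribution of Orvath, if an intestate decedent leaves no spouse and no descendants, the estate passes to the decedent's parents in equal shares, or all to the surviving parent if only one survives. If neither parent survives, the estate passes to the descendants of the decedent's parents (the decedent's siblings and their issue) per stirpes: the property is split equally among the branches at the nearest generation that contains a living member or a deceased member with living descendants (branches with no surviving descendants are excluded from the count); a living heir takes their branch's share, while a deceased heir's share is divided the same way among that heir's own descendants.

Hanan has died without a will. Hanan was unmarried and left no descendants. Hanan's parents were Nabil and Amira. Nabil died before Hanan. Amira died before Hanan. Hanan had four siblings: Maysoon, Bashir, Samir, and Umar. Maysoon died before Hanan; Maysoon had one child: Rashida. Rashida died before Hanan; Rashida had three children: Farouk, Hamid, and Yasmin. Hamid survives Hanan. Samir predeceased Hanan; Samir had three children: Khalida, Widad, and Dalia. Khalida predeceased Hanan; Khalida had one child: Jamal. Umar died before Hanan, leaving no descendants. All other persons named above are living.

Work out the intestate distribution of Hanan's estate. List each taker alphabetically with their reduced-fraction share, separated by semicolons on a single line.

Bashir 1/3; Dalia 1/9; Farouk 1/9; Hamid 1/9; Jamal 1/9; Widad 1/9; Yasmin 1/9

Neither parent survives and there are no descendants, so the estate passes to Hanan's siblings and their issue per stirpes.
Umar left no surviving issue, so that branch lapses and is disregarded.
The estate is divided into 3 equal shares of 1/3 among Maysoon, Bashir, Samir.
Maysoon predeceased; the 1/3 allotted to Maysoon's branch passes to Maysoon's issue by representation.
Rashida's line is the sole branch at this level, so the full 1/3 passes to Rashida's issue by representation.
The 1/3 is divided into 3 equal shares of 1/9 among Farouk, Hamid, Yasmin.
Farouk is living and takes 1/9.
Hamid is living and takes 1/9.
Yasmin is living and takes 1/9.
Bashir is living and takes 1/3.
Samir predeceased; the 1/3 allotted to Samir's branch passes to Samir's issue by representation.
The 1/3 is divided into 3 equal shares of 1/9 among Khalida, Widad, Dalia.
Khalida predeceased; the 1/9 allotted to Khalida's branch passes to Khalida's issue by representation.
Jamal is the sole taker at this level and receives the full 1/9.
Widad is living and takes 1/9.
Dalia is living and takes 1/9.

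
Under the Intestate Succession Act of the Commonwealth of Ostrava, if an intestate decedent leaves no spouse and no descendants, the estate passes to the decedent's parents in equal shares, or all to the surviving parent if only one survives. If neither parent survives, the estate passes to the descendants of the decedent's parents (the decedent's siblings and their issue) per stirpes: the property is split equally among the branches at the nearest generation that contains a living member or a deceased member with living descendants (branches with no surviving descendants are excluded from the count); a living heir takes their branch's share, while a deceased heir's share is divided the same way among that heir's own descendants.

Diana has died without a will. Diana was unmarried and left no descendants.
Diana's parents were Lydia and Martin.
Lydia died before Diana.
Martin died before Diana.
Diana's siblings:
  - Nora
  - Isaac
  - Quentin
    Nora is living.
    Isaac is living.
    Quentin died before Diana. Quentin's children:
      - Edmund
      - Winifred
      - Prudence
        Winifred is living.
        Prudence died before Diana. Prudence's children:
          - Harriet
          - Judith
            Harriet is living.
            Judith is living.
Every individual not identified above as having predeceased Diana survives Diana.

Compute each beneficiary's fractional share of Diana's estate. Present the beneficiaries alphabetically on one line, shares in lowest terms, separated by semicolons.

Neither parent survives and there are no descendants, so the estate passes to Diana's siblings and their issue per stirpes.
The estate is divided into 3 equal shares of 1/3 among Nora, Isaac, Quentin.
Nora is living and takes 1/3.
Isaac is living and takes 1/3.
Quentin predeceased; the 1/3 allotted to Quentin's branch passes to Quentin's issue by representation.
The 1/3 is divided into 3 equal shares of 1/9 among Edmund, Winifred, Prudence.
Edmund is living and takes 1/9.
Winifred is living and takes 1/9.
Prudence predeceased; the 1/9 allotted to Prudence's branch passes to Prudence's issue by representation.
The 1/9 is divided into 2 equal shares of 1/18 among Harriet, Judith.
Harriet is living and takes 1/18.
Judith is living and takes 1/18.

Edmund 1/9; Harriet 1/18; Isaac 1/3; Judith 1/18; Nora 1/3; Winifred 1/9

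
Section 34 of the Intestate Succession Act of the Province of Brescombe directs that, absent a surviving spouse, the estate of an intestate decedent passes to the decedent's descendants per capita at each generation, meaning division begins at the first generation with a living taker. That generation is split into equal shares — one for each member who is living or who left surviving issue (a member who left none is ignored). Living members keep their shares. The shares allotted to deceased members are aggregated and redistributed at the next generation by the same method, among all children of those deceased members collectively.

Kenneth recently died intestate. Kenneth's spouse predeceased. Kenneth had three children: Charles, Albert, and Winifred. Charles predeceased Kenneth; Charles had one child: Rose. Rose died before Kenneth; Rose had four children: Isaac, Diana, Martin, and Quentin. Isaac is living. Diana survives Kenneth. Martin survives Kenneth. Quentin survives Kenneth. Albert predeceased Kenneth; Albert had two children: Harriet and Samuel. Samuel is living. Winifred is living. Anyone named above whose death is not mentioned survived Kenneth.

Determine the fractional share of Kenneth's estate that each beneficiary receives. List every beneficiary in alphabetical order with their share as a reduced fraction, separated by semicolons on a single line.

Diana 1/18; Harriet 2/9; Isaac 1/18; Martin 1/18; Quentin 1/18; Samuel 2/9; Winifred 1/3

There is no surviving spouse, so the entire estate passes to Kenneth's descendants per capita at each generation.
At generation 1 (Charles, Albert, Winifred) there are 3 shares of (1)/3 = 1/3 each.
Living: Winifred — each takes 1/3.
Deceased: Charles and Albert. Their combined 2/3 is pooled and carried to generation 2.
At generation 2 (Rose, Harriet, Samuel) there are 3 shares of (2/3)/3 = 2/9 each.
Living: Harriet and Samuel — each takes 2/9.
Deceased: Rose. That 2/9 share is carried to generation 3.
At generation 3 (Isaac, Diana, Martin, Quentin) there are 4 shares of (2/9)/4 = 1/18 each.
Living: Isaac, Diana, Martin, and Quentin — each takes 1/18.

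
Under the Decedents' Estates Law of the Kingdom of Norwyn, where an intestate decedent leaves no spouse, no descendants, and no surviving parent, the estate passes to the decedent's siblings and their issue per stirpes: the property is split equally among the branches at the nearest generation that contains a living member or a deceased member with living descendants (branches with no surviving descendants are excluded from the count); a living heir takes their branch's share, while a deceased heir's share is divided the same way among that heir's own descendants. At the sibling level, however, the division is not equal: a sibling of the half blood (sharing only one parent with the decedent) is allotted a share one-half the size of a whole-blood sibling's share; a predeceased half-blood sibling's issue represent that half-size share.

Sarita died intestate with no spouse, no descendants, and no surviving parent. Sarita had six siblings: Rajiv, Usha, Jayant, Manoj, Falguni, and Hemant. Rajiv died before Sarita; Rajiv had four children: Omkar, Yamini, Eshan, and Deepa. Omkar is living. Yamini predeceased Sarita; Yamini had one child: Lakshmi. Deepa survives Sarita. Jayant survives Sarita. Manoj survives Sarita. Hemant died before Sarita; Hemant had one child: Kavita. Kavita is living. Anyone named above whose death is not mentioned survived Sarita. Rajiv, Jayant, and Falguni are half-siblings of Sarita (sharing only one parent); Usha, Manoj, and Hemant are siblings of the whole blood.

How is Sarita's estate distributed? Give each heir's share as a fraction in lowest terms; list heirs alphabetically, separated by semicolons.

No spouse, descendants, or parent survives, so the estate passes to Sarita's siblings per stirpes.
Half-blood siblings count for one-half the weight of whole-blood siblings at the initial division.
Dividing 1 in proportion to weights (total weight 9/2): Rajiv (weight 1/2) → 1/9; Usha (weight 1) → 2/9; Jayant (weight 1/2) → 1/9; Manoj (weight 1) → 2/9; Falguni (weight 1/2) → 1/9; Hemant (weight 1) → 2/9.
Rajiv predeceased; the 1/9 allotted to Rajiv's branch passes to Rajiv's issue by representation.
The 1/9 is divided into 4 equal shares of 1/36 among Omkar, Yamini, Eshan, Deepa.
Omkar is living and takes 1/36.
Yamini predeceased; the 1/36 allotted to Yamini's branch passes to Yamini's issue by representation.
Lakshmi is the sole taker at this level and receives the full 1/36.
Eshan is living and takes 1/36.
Deepa is living and takes 1/36.
Usha is living and takes 2/9.
Jayant is living and takes 1/9.
Manoj is living and takes 2/9.
Falguni is living and takes 1/9.
Hemant predeceased; the 2/9 allotted to Hemant's branch passes to Hemant's issue by representation.
Kavita is the sole taker at this level and receives the full 2/9.

Deepa 1/36; Eshan 1/36; Falguni 1/9; Jayant 1/9; Kavita 2/9; Lakshmi 1/36; Manoj 2/9; Omkar 1/36; Usha 2/9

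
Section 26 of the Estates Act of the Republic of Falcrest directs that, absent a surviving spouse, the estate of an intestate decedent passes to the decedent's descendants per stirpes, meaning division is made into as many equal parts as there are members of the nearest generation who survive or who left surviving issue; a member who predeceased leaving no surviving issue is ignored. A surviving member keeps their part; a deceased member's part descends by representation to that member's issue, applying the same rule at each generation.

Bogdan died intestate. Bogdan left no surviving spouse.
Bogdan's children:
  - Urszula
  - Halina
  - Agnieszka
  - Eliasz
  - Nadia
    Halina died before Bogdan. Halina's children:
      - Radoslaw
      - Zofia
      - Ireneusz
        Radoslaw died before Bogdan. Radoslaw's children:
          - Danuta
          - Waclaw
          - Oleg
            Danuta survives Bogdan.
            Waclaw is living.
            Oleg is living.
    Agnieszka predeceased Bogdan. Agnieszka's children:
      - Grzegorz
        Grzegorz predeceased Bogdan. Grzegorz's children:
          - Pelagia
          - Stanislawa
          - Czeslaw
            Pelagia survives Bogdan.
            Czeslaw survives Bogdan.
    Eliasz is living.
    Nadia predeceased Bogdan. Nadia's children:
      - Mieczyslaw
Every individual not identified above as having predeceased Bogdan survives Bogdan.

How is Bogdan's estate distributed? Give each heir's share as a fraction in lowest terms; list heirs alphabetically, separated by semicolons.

Czeslaw 1/15; Danuta 1/45; Eliasz 1/5; Ireneusz 1/15; Mieczyslaw 1/5; Oleg 1/45; Pelagia 1/15; Stanislawa 1/15; Urszula 1/5; Waclaw 1/45; Zofia 1/15

There is no surviving spouse, so the entire estate passes to Bogdan's descendants per stirpes.
The estate is divided into 5 equal shares of 1/5 among Urszula, Halina, Agnieszka, Eliasz, Nadia.
Urszula is living and takes 1/5.
Halina predeceased; the 1/5 allotted to Halina's branch passes to Halina's issue by representation.
The 1/5 is divided into 3 equal shares of 1/15 among Radoslaw, Zofia, Ireneusz.
Radoslaw predeceased; the 1/15 allotted to Radoslaw's branch passes to Radoslaw's issue by representation.
The 1/15 is divided into 3 equal shares of 1/45 among Danuta, Waclaw, Oleg.
Danuta is living and takes 1/45.
Waclaw is living and takes 1/45.
Oleg is living and takes 1/45.
Zofia is living and takes 1/15.
Ireneusz is living and takes 1/15.
Agnieszka predeceased; the 1/5 allotted to Agnieszka's branch passes to Agnieszka's issue by representation.
Grzegorz's line is the sole branch at this level, so the full 1/5 passes to Grzegorz's issue by representation.
The 1/5 is divided into 3 equal shares of 1/15 among Pelagia, Stanislawa, Czeslaw.
Pelagia is living and takes 1/15.
Stanislawa is living and takes 1/15.
Czeslaw is living and takes 1/15.
Eliasz is living and takes 1/5.
Nadia predeceased; the 1/5 allotted to Nadia's branch passes to Nadia's issue by representation.
Mieczyslaw is the sole taker at this level and receives the full 1/5.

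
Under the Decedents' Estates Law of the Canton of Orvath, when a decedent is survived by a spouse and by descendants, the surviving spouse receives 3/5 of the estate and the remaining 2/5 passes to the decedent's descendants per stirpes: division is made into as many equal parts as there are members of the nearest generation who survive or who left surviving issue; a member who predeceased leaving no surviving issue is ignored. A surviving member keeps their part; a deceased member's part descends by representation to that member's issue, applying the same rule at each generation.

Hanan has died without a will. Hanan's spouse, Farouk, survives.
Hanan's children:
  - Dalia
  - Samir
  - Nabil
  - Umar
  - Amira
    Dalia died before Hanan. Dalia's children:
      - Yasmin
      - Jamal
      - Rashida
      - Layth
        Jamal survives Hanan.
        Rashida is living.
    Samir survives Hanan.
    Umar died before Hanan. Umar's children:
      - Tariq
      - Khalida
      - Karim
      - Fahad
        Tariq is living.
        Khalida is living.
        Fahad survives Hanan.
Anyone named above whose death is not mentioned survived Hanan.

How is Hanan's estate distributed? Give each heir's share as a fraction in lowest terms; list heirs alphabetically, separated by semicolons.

Amira 2/25; Fahad 1/50; Farouk 3/5; Jamal 1/50; Karim 1/50; Khalida 1/50; Layth 1/50; Nabil 2/25; Rashida 1/50; Samir 2/25; Tariq 1/50; Yasmin 1/50

Farouk, as surviving spouse, takes 3/5.
The remaining 2/5 passes to Hanan's descendants per stirpes.
The 2/5 is divided into 5 equal shares of 2/25 among Dalia, Samir, Nabil, Umar, Amira.
Dalia predeceased; the 2/25 allotted to Dalia's branch passes to Dalia's issue by representation.
The 2/25 is divided into 4 equal shares of 1/50 among Yasmin, Jamal, Rashida, Layth.
Yasmin is living and takes 1/50.
Jamal is living and takes 1/50.
Rashida is living and takes 1/50.
Layth is living and takes 1/50.
Samir is living and takes 2/25.
Nabil is living and takes 2/25.
Umar predeceased; the 2/25 allotted to Umar's branch passes to Umar's issue by representation.
The 2/25 is divided into 4 equal shares of 1/50 among Tariq, Khalida, Karim, Fahad.
Tariq is living and takes 1/50.
Khalida is living and takes 1/50.
Karim is living and takes 1/50.
Fahad is living and takes 1/50.
Amira is living and takes 2/25.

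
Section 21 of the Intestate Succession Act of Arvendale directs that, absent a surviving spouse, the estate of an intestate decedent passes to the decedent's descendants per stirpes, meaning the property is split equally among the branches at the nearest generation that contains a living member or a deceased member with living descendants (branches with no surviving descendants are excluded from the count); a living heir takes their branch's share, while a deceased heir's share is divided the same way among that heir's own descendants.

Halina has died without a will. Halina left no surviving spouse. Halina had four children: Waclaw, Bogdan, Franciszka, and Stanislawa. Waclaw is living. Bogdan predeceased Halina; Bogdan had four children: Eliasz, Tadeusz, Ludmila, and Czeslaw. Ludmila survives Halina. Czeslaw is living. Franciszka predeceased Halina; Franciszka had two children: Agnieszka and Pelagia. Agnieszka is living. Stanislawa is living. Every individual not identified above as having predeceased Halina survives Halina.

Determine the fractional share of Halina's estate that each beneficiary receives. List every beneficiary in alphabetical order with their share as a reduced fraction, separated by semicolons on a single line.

There is no surviving spouse, so the entire estate passes to Halina's descendants per stirpes.
The estate is divided into 4 equal shares of 1/4 among Waclaw, Bogdan, Franciszka, Stanislawa.
Waclaw is living and takes 1/4.
Bogdan predeceased; the 1/4 allotted to Bogdan's branch passes to Bogdan's issue by representation.
The 1/4 is divided into 4 equal shares of 1/16 among Eliasz, Tadeusz, Ludmila, Czeslaw.
Eliasz is living and takes 1/16.
Tadeusz is living and takes 1/16.
Ludmila is living and takes 1/16.
Czeslaw is living and takes 1/16.
Franciszka predeceased; the 1/4 allotted to Franciszka's branch passes to Franciszka's issue by representation.
The 1/4 is divided into 2 equal shares of 1/8 among Agnieszka, Pelagia.
Agnieszka is living and takes 1/8.
Pelagia is living and takes 1/8.
Stanislawa is living and takes 1/4.

Agnieszka 1/8; Czeslaw 1/16; Eliasz 1/16; Ludmila 1/16; Pelagia 1/8; Stanislawa 1/4; Tadeusz 1/16; Waclaw 1/4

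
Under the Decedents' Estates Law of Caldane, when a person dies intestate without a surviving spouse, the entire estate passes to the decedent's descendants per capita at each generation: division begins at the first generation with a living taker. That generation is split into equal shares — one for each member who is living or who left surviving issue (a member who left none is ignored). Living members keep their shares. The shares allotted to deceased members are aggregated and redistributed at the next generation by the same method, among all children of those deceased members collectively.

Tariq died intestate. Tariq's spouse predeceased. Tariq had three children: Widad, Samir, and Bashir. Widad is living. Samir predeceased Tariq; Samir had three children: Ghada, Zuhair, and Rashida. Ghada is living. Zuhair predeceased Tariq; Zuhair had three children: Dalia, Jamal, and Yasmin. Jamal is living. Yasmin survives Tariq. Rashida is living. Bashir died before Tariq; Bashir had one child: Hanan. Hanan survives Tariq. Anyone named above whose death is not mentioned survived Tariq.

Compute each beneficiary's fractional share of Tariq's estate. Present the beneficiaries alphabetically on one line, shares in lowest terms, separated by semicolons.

Dalia 1/18; Ghada 1/6; Hanan 1/6; Jamal 1/18; Rashida 1/6; Widad 1/3; Yasmin 1/18

There is no surviving spouse, so the entire estate passes to Tariq's descendants per capita at each generation.
At generation 1 (Widad, Samir, Bashir) there are 3 shares of (1)/3 = 1/3 each.
Living: Widad — each takes 1/3.
Deceased: Samir and Bashir. Their combined 2/3 is pooled and carried to generation 2.
At generation 2 (Ghada, Zuhair, Rashida, Hanan) there are 4 shares of (2/3)/4 = 1/6 each.
Living: Ghada, Rashida, and Hanan — each takes 1/6.
Deceased: Zuhair. That 1/6 share is carried to generation 3.
At generation 3 (Dalia, Jamal, Yasmin) there are 3 shares of (1/6)/3 = 1/18 each.
Living: Dalia, Jamal, and Yasmin — each takes 1/18.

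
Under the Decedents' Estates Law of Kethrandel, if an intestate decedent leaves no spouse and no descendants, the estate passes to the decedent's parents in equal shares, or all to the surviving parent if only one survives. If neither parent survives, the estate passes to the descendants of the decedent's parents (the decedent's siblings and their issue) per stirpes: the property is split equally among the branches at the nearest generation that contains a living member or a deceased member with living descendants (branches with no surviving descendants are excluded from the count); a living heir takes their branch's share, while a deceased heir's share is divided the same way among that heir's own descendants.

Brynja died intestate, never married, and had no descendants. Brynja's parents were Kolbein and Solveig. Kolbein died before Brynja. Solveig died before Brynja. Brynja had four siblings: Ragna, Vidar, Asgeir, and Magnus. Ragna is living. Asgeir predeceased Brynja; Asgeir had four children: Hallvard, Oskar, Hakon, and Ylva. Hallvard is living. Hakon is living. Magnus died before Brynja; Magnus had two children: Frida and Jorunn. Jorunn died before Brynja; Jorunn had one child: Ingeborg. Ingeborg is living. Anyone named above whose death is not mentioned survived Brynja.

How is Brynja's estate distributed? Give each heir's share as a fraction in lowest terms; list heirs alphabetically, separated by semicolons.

Frida 1/8; Hakon 1/16; Hallvard 1/16; Ingeborg 1/8; Oskar 1/16; Ragna 1/4; Vidar 1/4; Ylva 1/16

Neither parent survives and there are no descendants, so the estate passes to Brynja's siblings and their issue per stirpes.
The estate is divided into 4 equal shares of 1/4 among Ragna, Vidar, Asgeir, Magnus.
Ragna is living and takes 1/4.
Vidar is living and takes 1/4.
Asgeir predeceased; the 1/4 allotted to Asgeir's branch passes to Asgeir's issue by representation.
The 1/4 is divided into 4 equal shares of 1/16 among Hallvard, Oskar, Hakon, Ylva.
Hallvard is living and takes 1/16.
Oskar is living and takes 1/16.
Hakon is living and takes 1/16.
Ylva is living and takes 1/16.
Magnus predeceased; the 1/4 allotted to Magnus's branch passes to Magnus's issue by representation.
The 1/4 is divided into 2 equal shares of 1/8 among Frida, Jorunn.
Frida is living and takes 1/8.
Jorunn predeceased; the 1/8 allotted to Jorunn's branch passes to Jorunn's issue by representation.
Ingeborg is the sole taker at this level and receives the full 1/8.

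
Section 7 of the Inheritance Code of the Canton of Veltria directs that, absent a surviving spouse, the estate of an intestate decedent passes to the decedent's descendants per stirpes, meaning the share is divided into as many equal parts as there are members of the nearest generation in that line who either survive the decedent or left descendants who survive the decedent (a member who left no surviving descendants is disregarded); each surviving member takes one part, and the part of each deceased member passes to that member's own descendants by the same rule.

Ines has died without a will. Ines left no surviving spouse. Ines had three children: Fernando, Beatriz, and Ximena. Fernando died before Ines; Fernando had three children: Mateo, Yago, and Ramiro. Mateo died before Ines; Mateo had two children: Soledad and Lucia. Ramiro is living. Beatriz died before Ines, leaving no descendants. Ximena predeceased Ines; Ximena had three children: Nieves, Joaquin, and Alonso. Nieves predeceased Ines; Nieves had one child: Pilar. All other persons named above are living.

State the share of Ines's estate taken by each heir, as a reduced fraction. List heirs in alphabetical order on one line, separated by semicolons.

Alonso 1/6; Joaquin 1/6; Lucia 1/12; Pilar 1/6; Ramiro 1/6; Soledad 1/12; Yago 1/6

There is no surviving spouse, so the entire estate passes to Ines's descendants per stirpes.
Beatriz left no surviving issue, so that branch lapses and is disregarded.
The estate is divided into 2 equal shares of 1/2 among Fernando, Ximena.
Fernando predeceased; the 1/2 allotted to Fernando's branch passes to Fernando's issue by representation.
The 1/2 is divided into 3 equal shares of 1/6 among Mateo, Yago, Ramiro.
Mateo predeceased; the 1/6 allotted to Mateo's branch passes to Mateo's issue by representation.
The 1/6 is divided into 2 equal shares of 1/12 among Soledad, Lucia.
Soledad is living and takes 1/12.
Lucia is living and takes 1/12.
Yago is living and takes 1/6.
Ramiro is living and takes 1/6.
Ximena predeceased; the 1/2 allotted to Ximena's branch passes to Ximena's issue by representation.
The 1/2 is divided into 3 equal shares of 1/6 among Nieves, Joaquin, Alonso.
Nieves predeceased; the 1/6 allotted to Nieves's branch passes to Nieves's issue by representation.
Pilar is the sole taker at this level and receives the full 1/6.
Joaquin is living and takes 1/6.
Alonso is living and takes 1/6.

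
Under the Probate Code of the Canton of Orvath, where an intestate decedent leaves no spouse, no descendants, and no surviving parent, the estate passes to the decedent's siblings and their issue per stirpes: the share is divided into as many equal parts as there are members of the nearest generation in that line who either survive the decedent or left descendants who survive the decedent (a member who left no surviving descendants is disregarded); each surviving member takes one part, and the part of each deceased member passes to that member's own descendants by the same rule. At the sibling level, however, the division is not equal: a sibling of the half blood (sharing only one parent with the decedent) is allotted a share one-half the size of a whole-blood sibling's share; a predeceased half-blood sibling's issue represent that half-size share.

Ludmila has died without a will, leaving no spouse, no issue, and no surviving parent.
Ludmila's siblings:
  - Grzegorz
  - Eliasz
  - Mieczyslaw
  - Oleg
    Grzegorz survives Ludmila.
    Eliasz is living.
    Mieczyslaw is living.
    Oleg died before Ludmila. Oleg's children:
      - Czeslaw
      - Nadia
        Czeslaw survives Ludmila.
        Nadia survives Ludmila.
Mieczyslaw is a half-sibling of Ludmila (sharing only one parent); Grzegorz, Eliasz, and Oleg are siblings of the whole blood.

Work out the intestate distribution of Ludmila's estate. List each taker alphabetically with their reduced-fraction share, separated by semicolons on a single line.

Czeslaw 1/7; Eliasz 2/7; Grzegorz 2/7; Mieczyslaw 1/7; Nadia 1/7

No spouse, descendants, or parent survives, so the estate passes to Ludmila's siblings per stirpes.
Half-blood siblings count for one-half the weight of whole-blood siblings at the initial division.
Dividing 1 in proportion to weights (total weight 7/2): Grzegorz (weight 1) → 2/7; Eliasz (weight 1) → 2/7; Mieczyslaw (weight 1/2) → 1/7; Oleg (weight 1) → 2/7.
Grzegorz is living and takes 2/7.
Eliasz is living and takes 2/7.
Mieczyslaw is living and takes 1/7.
Oleg predeceased; the 2/7 allotted to Oleg's branch passes to Oleg's issue by representation.
The 2/7 is divided into 2 equal shares of 1/7 among Czeslaw, Nadia.
Czeslaw is living and takes 1/7.
Nadia is living and takes 1/7.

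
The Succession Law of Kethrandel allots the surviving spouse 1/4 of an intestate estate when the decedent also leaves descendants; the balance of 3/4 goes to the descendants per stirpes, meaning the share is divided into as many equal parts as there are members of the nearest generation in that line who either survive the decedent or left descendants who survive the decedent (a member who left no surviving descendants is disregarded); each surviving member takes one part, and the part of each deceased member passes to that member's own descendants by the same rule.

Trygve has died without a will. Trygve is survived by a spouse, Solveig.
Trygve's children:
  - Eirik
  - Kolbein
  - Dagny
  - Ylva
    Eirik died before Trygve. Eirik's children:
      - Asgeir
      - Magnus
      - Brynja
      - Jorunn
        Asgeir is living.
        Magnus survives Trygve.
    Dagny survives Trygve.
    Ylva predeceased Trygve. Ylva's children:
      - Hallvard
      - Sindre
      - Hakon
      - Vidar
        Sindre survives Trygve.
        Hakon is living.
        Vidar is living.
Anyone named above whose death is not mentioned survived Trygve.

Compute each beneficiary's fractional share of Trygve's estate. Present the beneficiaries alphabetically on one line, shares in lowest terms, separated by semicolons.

Solveig, as surviving spouse, takes 1/4.
The remaining 3/4 passes to Trygve's descendants per stirpes.
The 3/4 is divided into 4 equal shares of 3/16 among Eirik, Kolbein, Dagny, Ylva.
Eirik predeceased; the 3/16 allotted to Eirik's branch passes to Eirik's issue by representation.
The 3/16 is divided into 4 equal shares of 3/64 among Asgeir, Magnus, Brynja, Jorunn.
Asgeir is living and takes 3/64.
Magnus is living and takes 3/64.
Brynja is living and takes 3/64.
Jorunn is living and takes 3/64.
Kolbein is living and takes 3/16.
Dagny is living and takes 3/16.
Ylva predeceased; the 3/16 allotted to Ylva's branch passes to Ylva's issue by representation.
The 3/16 is divided into 4 equal shares of 3/64 among Hallvard, Sindre, Hakon, Vidar.
Hallvard is living and takes 3/64.
Sindre is living and takes 3/64.
Hakon is living and takes 3/64.
Vidar is living and takes 3/64.

Asgeir 3/64; Brynja 3/64; Dagny 3/16; Hakon 3/64; Hallvard 3/64; Jorunn 3/64; Kolbein 3/16; Magnus 3/64; Sindre 3/64; Solveig 1/4; Vidar 3/64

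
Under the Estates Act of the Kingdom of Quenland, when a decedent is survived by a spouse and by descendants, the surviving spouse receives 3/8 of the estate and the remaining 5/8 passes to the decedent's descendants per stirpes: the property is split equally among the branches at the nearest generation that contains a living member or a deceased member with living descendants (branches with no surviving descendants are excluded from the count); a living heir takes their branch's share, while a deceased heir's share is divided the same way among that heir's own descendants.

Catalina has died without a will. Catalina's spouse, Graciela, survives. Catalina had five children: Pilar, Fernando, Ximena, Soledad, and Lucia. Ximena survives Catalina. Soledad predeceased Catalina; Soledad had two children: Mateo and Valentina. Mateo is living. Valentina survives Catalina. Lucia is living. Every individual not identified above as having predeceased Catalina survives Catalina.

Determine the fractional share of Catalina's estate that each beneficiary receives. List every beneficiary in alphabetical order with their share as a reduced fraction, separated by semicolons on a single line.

Graciela, as surviving spouse, takes 3/8.
The remaining 5/8 passes to Catalina's descendants per stirpes.
The 5/8 is divided into 5 equal shares of 1/8 among Pilar, Fernando, Ximena, Soledad, Lucia.
Pilar is living and takes 1/8.
Fernando is living and takes 1/8.
Ximena is living and takes 1/8.
Soledad predeceased; the 1/8 allotted to Soledad's branch passes to Soledad's issue by representation.
The 1/8 is divided into 2 equal shares of 1/16 among Mateo, Valentina.
Mateo is living and takes 1/16.
Valentina is living and takes 1/16.
Lucia is living and takes 1/8.

Fernando 1/8; Graciela 3/8; Lucia 1/8; Mateo 1/16; Pilar 1/8; Valentina 1/16; Ximena 1/8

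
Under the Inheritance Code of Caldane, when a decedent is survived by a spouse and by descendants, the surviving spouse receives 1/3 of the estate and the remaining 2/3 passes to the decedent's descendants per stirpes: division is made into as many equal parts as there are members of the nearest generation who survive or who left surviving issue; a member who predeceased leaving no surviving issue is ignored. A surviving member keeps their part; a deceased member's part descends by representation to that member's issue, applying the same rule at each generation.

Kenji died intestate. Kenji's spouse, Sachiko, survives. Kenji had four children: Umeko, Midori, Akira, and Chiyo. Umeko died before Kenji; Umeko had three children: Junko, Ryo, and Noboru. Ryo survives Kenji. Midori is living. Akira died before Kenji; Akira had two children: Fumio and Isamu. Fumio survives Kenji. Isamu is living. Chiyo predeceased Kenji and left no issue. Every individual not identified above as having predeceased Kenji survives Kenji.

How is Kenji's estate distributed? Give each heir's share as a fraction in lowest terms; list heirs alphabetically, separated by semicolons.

Fumio 1/9; Isamu 1/9; Junko 2/27; Midori 2/9; Noboru 2/27; Ryo 2/27; Sachiko 1/3

Sachiko, as surviving spouse, takes 1/3.
The remaining 2/3 passes to Kenji's descendants per stirpes.
Chiyo left no surviving issue, so that branch lapses and is disregarded.
The 2/3 is divided into 3 equal shares of 2/9 among Umeko, Midori, Akira.
Umeko predeceased; the 2/9 allotted to Umeko's branch passes to Umeko's issue by representation.
The 2/9 is divided into 3 equal shares of 2/27 among Junko, Ryo, Noboru.
Junko is living and takes 2/27.
Ryo is living and takes 2/27.
Noboru is living and takes 2/27.
Midori is living and takes 2/9.
Akira predeceased; the 2/9 allotted to Akira's branch passes to Akira's issue by representation.
The 2/9 is divided into 2 equal shares of 1/9 among Fumio, Isamu.
Fumio is living and takes 1/9.
Isamu is living and takes 1/9.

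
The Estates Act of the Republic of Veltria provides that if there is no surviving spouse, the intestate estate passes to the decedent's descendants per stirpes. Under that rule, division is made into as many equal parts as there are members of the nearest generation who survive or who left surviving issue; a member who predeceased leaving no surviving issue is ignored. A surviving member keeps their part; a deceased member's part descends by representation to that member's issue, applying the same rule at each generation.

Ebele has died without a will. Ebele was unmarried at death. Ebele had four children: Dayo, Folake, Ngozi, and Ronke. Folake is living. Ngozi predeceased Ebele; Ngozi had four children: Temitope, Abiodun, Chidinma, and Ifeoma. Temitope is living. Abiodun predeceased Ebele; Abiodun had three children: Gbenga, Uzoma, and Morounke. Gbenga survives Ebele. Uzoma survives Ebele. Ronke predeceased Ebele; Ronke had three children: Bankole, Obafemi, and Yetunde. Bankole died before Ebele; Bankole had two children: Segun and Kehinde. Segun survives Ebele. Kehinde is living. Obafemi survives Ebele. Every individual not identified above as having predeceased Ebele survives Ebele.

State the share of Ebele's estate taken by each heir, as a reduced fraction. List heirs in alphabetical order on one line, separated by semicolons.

There is no surviving spouse, so the entire estate passes to Ebele's descendants per stirpes.
The estate is divided into 4 equal shares of 1/4 among Dayo, Folake, Ngozi, Ronke.
Dayo is living and takes 1/4.
Folake is living and takes 1/4.
Ngozi predeceased; the 1/4 allotted to Ngozi's branch passes to Ngozi's issue by representation.
The 1/4 is divided into 4 equal shares of 1/16 among Temitope, Abiodun, Chidinma, Ifeoma.
Temitope is living and takes 1/16.
Abiodun predeceased; the 1/16 allotted to Abiodun's branch passes to Abiodun's issue by representation.
The 1/16 is divided into 3 equal shares of 1/48 among Gbenga, Uzoma, Morounke.
Gbenga is living and takes 1/48.
Uzoma is living and takes 1/48.
Morounke is living and takes 1/48.
Chidinma is living and takes 1/16.
Ifeoma is living and takes 1/16.
Ronke predeceased; the 1/4 allotted to Ronke's branch passes to Ronke's issue by representation.
The 1/4 is divided into 3 equal shares of 1/12 among Bankole, Obafemi, Yetunde.
Bankole predeceased; the 1/12 allotted to Bankole's branch passes to Bankole's issue by representation.
The 1/12 is divided into 2 equal shares of 1/24 among Segun, Kehinde.
Segun is living and takes 1/24.
Kehinde is living and takes 1/24.
Obafemi is living and takes 1/12.
Yetunde is living and takes 1/12.

Chidinma 1/16; Dayo 1/4; Folake 1/4; Gbenga 1/48; Ifeoma 1/16; Kehinde 1/24; Morounke 1/48; Obafemi 1/12; Segun 1/24; Temitope 1/16; Uzoma 1/48; Yetunde 1/12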